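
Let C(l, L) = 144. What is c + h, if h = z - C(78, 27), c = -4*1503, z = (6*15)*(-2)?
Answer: -6336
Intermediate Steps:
z = -180 (z = 90*(-2) = -180)
c = -6012
h = -324 (h = -180 - 1*144 = -180 - 144 = -324)
c + h = -6012 - 324 = -6336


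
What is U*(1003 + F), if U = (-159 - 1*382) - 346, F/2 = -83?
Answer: -742419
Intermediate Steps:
F = -166 (F = 2*(-83) = -166)
U = -887 (U = (-159 - 382) - 346 = -541 - 346 = -887)
U*(1003 + F) = -887*(1003 - 166) = -887*837 = -742419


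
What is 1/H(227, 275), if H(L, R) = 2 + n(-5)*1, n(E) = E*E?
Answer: 1/27 ≈ 0.037037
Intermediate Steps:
n(E) = E²
H(L, R) = 27 (H(L, R) = 2 + (-5)²*1 = 2 + 25*1 = 2 + 25 = 27)
1/H(227, 275) = 1/27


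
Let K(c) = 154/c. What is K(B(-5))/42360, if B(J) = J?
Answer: -77/105900 ≈ -0.00072710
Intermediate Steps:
K(B(-5))/42360 = (154/(-5))/42360 = (154*(-⅕))*(1/42360) = -154/5*1/42360 = -77/105900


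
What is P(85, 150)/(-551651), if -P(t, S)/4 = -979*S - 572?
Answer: -589688/551651 ≈ -1.0690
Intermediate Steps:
P(t, S) = 2288 + 3916*S (P(t, S) = -4*(-979*S - 572) = -4*(-572 - 979*S) = 2288 + 3916*S)
P(85, 150)/(-551651) = (2288 + 3916*150)/(-551651) = (2288 + 587400)*(-1/551651) = 589688*(-1/551651) = -589688/551651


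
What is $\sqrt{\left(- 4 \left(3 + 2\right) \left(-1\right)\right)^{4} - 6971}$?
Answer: $\sqrt{153029} \approx 391.19$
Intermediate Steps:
$\sqrt{\left(- 4 \left(3 + 2\right) \left(-1\right)\right)^{4} - 6971} = \sqrt{\left(\left(-4\right) 5 \left(-1\right)\right)^{4} - 6971} = \sqrt{\left(\left(-20\right) \left(-1\right)\right)^{4} - 6971} = \sqrt{20^{4} - 6971} = \sqrt{160000 - 6971} = \sqrt{153029}$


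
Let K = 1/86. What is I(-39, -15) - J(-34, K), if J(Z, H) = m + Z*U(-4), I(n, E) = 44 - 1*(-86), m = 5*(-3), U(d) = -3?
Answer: 43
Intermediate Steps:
K = 1/86 ≈ 0.011628
m = -15
I(n, E) = 130 (I(n, E) = 44 + 86 = 130)
J(Z, H) = -15 - 3*Z (J(Z, H) = -15 + Z*(-3) = -15 - 3*Z)
I(-39, -15) - J(-34, K) = 130 - (-15 - 3*(-34)) = 130 - (-15 + 102) = 130 - 1*87 = 130 - 87 = 43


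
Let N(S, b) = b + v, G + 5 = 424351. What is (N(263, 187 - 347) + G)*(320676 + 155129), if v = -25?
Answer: 201817924605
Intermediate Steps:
G = 424346 (G = -5 + 424351 = 424346)
N(S, b) = -25 + b (N(S, b) = b - 25 = -25 + b)
(N(263, 187 - 347) + G)*(320676 + 155129) = ((-25 + (187 - 347)) + 424346)*(320676 + 155129) = ((-25 - 160) + 424346)*475805 = (-185 + 424346)*475805 = 424161*475805 = 201817924605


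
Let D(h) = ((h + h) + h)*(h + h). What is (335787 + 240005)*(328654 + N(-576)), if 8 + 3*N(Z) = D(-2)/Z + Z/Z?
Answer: 1703114932106/9 ≈ 1.8923e+11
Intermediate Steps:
D(h) = 6*h² (D(h) = (2*h + h)*(2*h) = (3*h)*(2*h) = 6*h²)
N(Z) = -7/3 + 8/Z (N(Z) = -8/3 + ((6*(-2)²)/Z + Z/Z)/3 = -8/3 + ((6*4)/Z + 1)/3 = -8/3 + (24/Z + 1)/3 = -8/3 + (1 + 24/Z)/3 = -8/3 + (⅓ + 8/Z) = -7/3 + 8/Z)
(335787 + 240005)*(328654 + N(-576)) = (335787 + 240005)*(328654 + (-7/3 + 8/(-576))) = 575792*(328654 + (-7/3 + 8*(-1/576))) = 575792*(328654 + (-7/3 - 1/72)) = 575792*(328654 - 169/72) = 575792*(23662919/72) = 1703114932106/9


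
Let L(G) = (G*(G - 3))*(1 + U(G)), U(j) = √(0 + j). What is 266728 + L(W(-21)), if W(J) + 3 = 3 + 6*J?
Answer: 282982 + 48762*I*√14 ≈ 2.8298e+5 + 1.8245e+5*I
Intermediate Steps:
U(j) = √j
W(J) = 6*J (W(J) = -3 + (3 + 6*J) = 6*J)
L(G) = G*(1 + √G)*(-3 + G) (L(G) = (G*(G - 3))*(1 + √G) = (G*(-3 + G))*(1 + √G) = G*(1 + √G)*(-3 + G))
266728 + L(W(-21)) = 266728 + (6*(-21))*(-3 + 6*(-21) + (6*(-21))^(3/2) - 3*3*I*√14) = 266728 - 126*(-3 - 126 + (-126)^(3/2) - 9*I*√14) = 266728 - 126*(-3 - 126 - 378*I*√14 - 9*I*√14) = 266728 - 126*(-129 - 387*I*√14) = 266728 + (16254 + 48762*I*√14) = 282982 + 48762*I*√14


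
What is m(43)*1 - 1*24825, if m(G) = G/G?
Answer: -24824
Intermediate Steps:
m(G) = 1
m(43)*1 - 1*24825 = 1*1 - 1*24825 = 1 - 24825 = -24824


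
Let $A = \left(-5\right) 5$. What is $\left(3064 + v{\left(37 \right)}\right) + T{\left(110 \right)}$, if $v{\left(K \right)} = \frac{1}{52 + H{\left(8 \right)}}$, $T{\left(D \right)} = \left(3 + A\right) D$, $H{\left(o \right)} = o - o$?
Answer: $\frac{33489}{52} \approx 644.02$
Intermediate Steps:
$A = -25$
$H{\left(o \right)} = 0$
$T{\left(D \right)} = - 22 D$ ($T{\left(D \right)} = \left(3 - 25\right) D = - 22 D$)
$v{\left(K \right)} = \frac{1}{52}$ ($v{\left(K \right)} = \frac{1}{52 + 0} = \frac{1}{52}$)
$\left(3064 + v{\left(37 \right)}\right) + T{\left(110 \right)} = \left(3064 + \frac{1}{52}\right) - 2420 = \frac{159329}{52} - 2420 = \frac{33489}{52}$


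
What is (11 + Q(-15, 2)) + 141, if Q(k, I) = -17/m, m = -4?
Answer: 625/4 ≈ 156.25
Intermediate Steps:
Q(k, I) = 17/4 (Q(k, I) = -17/(-4) = -17*(-¼) = 17/4)
(11 + Q(-15, 2)) + 141 = (11 + 17/4) + 141 = 61/4 + 141 = 625/4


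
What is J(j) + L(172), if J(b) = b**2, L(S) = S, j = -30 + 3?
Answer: 901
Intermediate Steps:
j = -27
J(j) + L(172) = (-27)**2 + 172 = 729 + 172 = 901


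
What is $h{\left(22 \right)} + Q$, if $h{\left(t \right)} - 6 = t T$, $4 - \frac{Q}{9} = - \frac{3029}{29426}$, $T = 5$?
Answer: $\frac{4500013}{29426} \approx 152.93$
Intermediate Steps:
$Q = \frac{1086597}{29426}$ ($Q = 36 - 9 \left(- \frac{3029}{29426}\right) = 36 - 9 \left(\left(-3029\right) \frac{1}{29426}\right) = 36 - - \frac{27261}{29426} = 36 + \frac{27261}{29426} = \frac{1086597}{29426} \approx 36.926$)
$h{\left(t \right)} = 6 + 5 t$ ($h{\left(t \right)} = 6 + t 5 = 6 + 5 t$)
$h{\left(22 \right)} + Q = \left(6 + 5 \cdot 22\right) + \frac{1086597}{29426} = \left(6 + 110\right) + \frac{1086597}{29426} = 116 + \frac{1086597}{29426} = \frac{4500013}{29426}$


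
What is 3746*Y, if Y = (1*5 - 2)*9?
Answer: 101142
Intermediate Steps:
Y = 27 (Y = (5 - 2)*9 = 3*9 = 27)
3746*Y = 3746*27 = 101142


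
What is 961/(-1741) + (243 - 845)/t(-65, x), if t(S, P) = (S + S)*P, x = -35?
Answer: -387188/565825 ≈ -0.68429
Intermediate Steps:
t(S, P) = 2*P*S (t(S, P) = (2*S)*P = 2*P*S)
961/(-1741) + (243 - 845)/t(-65, x) = 961/(-1741) + (243 - 845)/((2*(-35)*(-65))) = 961*(-1/1741) - 602/4550 = -961/1741 - 602*1/4550 = -961/1741 - 43/325 = -387188/565825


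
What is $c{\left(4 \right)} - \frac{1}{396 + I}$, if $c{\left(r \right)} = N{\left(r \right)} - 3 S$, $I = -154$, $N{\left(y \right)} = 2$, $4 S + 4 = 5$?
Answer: $\frac{603}{484} \approx 1.2459$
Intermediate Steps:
$S = \frac{1}{4}$ ($S = -1 + \frac{1}{4} \cdot 5 = -1 + \frac{5}{4} = \frac{1}{4} \approx 0.25$)
$c{\left(r \right)} = \frac{5}{4}$ ($c{\left(r \right)} = 2 - \frac{3}{4} = \frac{5}{4}$)
$c{\left(4 \right)} - \frac{1}{396 + I} = \frac{5}{4} - \frac{1}{396 - 154} = \frac{5}{4} - \frac{1}{242} = \frac{603}{484}$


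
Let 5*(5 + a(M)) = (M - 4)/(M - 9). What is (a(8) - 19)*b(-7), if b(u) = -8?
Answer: 992/5 ≈ 198.40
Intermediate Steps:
a(M) = -5 + (-4 + M)/(5*(-9 + M)) (a(M) = -5 + ((M - 4)/(M - 9))/5 = -5 + ((-4 + M)/(-9 + M))/5 = -5 + (-4 + M)/(5*(-9 + M)))
(a(8) - 19)*b(-7) = ((221 - 24*8)/(5*(-9 + 8)) - 19)*(-8) = ((1/5)*(221 - 192)/(-1) - 19)*(-8) = ((1/5)*(-1)*29 - 19)*(-8) = (-29/5 - 19)*(-8) = -124/5*(-8) = 992/5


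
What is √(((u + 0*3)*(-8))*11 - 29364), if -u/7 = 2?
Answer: 2*I*√7033 ≈ 167.73*I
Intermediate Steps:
u = -14 (u = -7*2 = -14)
√(((u + 0*3)*(-8))*11 - 29364) = √(((-14 + 0*3)*(-8))*11 - 29364) = √(((-14 + 0)*(-8))*11 - 29364) = √(-14*(-8)*11 - 29364) = √(112*11 - 29364) = √(1232 - 29364) = √(-28132) = 2*I*√7033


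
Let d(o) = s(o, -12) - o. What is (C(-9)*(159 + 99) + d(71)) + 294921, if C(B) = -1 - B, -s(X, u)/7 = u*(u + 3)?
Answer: 296158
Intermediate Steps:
s(X, u) = -7*u*(3 + u) (s(X, u) = -7*u*(u + 3) = -7*u*(3 + u))
d(o) = -756 - o (d(o) = -7*(-12)*(3 - 12) - o = -7*(-12)*(-9) - o = -756 - o)
(C(-9)*(159 + 99) + d(71)) + 294921 = ((-1 - 1*(-9))*(159 + 99) + (-756 - 1*71)) + 294921 = ((-1 + 9)*258 + (-756 - 71)) + 294921 = (8*258 - 827) + 294921 = (2064 - 827) + 294921 = 1237 + 294921 = 296158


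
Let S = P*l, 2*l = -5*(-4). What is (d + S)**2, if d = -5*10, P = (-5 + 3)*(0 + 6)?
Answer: 28900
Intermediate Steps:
l = 10 (l = (-5*(-4))/2 = (1/2)*20 = 10)
P = -12 (P = -2*6 = -12)
S = -120 (S = -12*10 = -120)
d = -50
(d + S)**2 = (-50 - 120)**2 = (-170)**2 = 28900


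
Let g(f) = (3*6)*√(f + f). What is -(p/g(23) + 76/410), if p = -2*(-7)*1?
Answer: -38/205 - 7*√46/414 ≈ -0.30004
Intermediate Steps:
p = 14 (p = 14*1 = 14)
g(f) = 18*√2*√f (g(f) = 18*√(2*f) = 18*(√2*√f) = 18*√2*√f)
-(p/g(23) + 76/410) = -(14/((18*√2*√23)) + 76/410) = -(14/((18*√46)) + 76*(1/410)) = -(14*(√46/828) + 38/205) = -(7*√46/414 + 38/205) = -(38/205 + 7*√46/414) = -38/205 - 7*√46/414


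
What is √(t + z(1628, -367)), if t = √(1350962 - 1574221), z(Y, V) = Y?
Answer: √(1628 + I*√223259) ≈ 40.763 + 5.7958*I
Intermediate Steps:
t = I*√223259 (t = √(-223259) = I*√223259 ≈ 472.5*I)
√(t + z(1628, -367)) = √(I*√223259 + 1628) = √(1628 + I*√223259)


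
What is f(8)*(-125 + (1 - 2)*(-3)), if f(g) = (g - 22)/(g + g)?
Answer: 427/4 ≈ 106.75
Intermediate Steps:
f(g) = (-22 + g)/(2*g) (f(g) = (-22 + g)/((2*g)) = (-22 + g)*(1/(2*g)) = (-22 + g)/(2*g))
f(8)*(-125 + (1 - 2)*(-3)) = ((½)*(-22 + 8)/8)*(-125 + (1 - 2)*(-3)) = ((½)*(⅛)*(-14))*(-125 - 1*(-3)) = -7*(-125 + 3)/8 = -7/8*(-122) = 427/4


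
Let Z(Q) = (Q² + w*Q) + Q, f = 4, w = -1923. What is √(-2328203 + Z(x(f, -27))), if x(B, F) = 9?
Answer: 2*I*√586355 ≈ 1531.5*I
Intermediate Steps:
Z(Q) = Q² - 1922*Q (Z(Q) = (Q² - 1923*Q) + Q = Q² - 1922*Q)
√(-2328203 + Z(x(f, -27))) = √(-2328203 + 9*(-1922 + 9)) = √(-2328203 + 9*(-1913)) = √(-2328203 - 17217) = √(-2345420) = 2*I*√586355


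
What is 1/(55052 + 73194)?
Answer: 1/128246 ≈ 7.7975e-6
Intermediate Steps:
1/(55052 + 73194) = 1/128246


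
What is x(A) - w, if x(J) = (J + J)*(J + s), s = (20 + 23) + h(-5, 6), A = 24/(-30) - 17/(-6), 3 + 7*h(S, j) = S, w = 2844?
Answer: -8396363/3150 ≈ -2665.5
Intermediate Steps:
h(S, j) = -3/7 + S/7
A = 61/30 (A = 24*(-1/30) - 17*(-1/6) = -4/5 + 17/6 = 61/30 ≈ 2.0333)
s = 293/7 (s = (20 + 23) + (-3/7 + (1/7)*(-5)) = 43 + (-3/7 - 5/7) = 43 - 8/7 = 293/7 ≈ 41.857)
x(J) = 2*J*(293/7 + J) (x(J) = (J + J)*(J + 293/7) = (2*J)*(293/7 + J) = 2*J*(293/7 + J))
x(A) - w = (2/7)*(61/30)*(293 + 7*(61/30)) - 1*2844 = (2/7)*(61/30)*(293 + 427/30) - 2844 = (2/7)*(61/30)*(9217/30) - 2844 = 562237/3150 - 2844 = -8396363/3150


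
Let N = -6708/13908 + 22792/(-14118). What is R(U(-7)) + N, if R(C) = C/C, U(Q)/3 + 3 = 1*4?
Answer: -8972564/8181381 ≈ -1.0967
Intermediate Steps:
U(Q) = 3 (U(Q) = -9 + 3*(1*4) = -9 + 3*4 = -9 + 12 = 3)
N = -17153945/8181381 (N = -6708*1/13908 + 22792*(-1/14118) = -559/1159 - 11396/7059 = -17153945/8181381 ≈ -2.0967)
R(C) = 1
R(U(-7)) + N = 1 - 17153945/8181381 = -8972564/8181381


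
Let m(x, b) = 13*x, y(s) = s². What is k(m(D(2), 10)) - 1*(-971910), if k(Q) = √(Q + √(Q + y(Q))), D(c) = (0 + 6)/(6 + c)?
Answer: 971910 + √(39 + √1677)/2 ≈ 9.7191e+5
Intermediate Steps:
D(c) = 6/(6 + c)
k(Q) = √(Q + √(Q + Q²))
k(m(D(2), 10)) - 1*(-971910) = √(13*(6/(6 + 2)) + √((13*(6/(6 + 2)))*(1 + 13*(6/(6 + 2))))) - 1*(-971910) = √(13*(6/8) + √((13*(6/8))*(1 + 13*(6/8)))) + 971910 = √(13*(6*(⅛)) + √((13*(6*(⅛)))*(1 + 13*(6*(⅛))))) + 971910 = √(13*(¾) + √((13*(¾))*(1 + 13*(¾)))) + 971910 = √(39/4 + √(39*(1 + 39/4)/4)) + 971910 = √(39/4 + √((39/4)*(43/4))) + 971910 = √(39/4 + √(1677/16)) + 971910 = √(39/4 + √1677/4) + 971910 = 971910 + √(39/4 + √1677/4)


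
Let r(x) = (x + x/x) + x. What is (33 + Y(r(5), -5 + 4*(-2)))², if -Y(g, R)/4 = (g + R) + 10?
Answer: 1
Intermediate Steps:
r(x) = 1 + 2*x (r(x) = (x + 1) + x = (1 + x) + x = 1 + 2*x)
Y(g, R) = -40 - 4*R - 4*g (Y(g, R) = -4*((g + R) + 10) = -4*((R + g) + 10) = -4*(10 + R + g) = -40 - 4*R - 4*g)
(33 + Y(r(5), -5 + 4*(-2)))² = (33 + (-40 - 4*(-5 + 4*(-2)) - 4*(1 + 2*5)))² = (33 + (-40 - 4*(-5 - 8) - 4*(1 + 10)))² = (33 + (-40 - 4*(-13) - 4*11))² = (33 + (-40 + 52 - 44))² = (33 - 32)² = 1² = 1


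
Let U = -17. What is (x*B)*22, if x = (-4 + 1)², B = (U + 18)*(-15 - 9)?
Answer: -4752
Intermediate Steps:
B = -24 (B = (-17 + 18)*(-15 - 9) = 1*(-24) = -24)
x = 9 (x = (-3)² = 9)
(x*B)*22 = (9*(-24))*22 = -216*22 = -4752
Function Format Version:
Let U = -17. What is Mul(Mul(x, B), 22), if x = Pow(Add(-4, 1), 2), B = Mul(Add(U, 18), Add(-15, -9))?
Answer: -4752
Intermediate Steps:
B = -24 (B = Mul(Add(-17, 18), Add(-15, -9)) = Mul(1, -24) = -24)
x = 9 (x = Pow(-3, 2) = 9)
Mul(Mul(x, B), 22) = Mul(Mul(9, -24), 22) = Mul(-216, 22) = -4752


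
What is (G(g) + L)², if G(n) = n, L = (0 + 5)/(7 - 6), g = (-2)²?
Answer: 81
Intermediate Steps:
g = 4
L = 5 (L = 5/1 = 5*1 = 5)
(G(g) + L)² = (4 + 5)² = 9² = 81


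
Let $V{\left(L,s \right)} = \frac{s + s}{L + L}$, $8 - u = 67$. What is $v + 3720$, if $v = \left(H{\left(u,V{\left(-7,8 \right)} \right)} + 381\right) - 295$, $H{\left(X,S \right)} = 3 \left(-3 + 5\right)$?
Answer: $3812$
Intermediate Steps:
$u = -59$ ($u = 8 - 67 = -59$)
$V{\left(L,s \right)} = \frac{s}{L}$ ($V{\left(L,s \right)} = \frac{2 s}{2 L} = 2 s \frac{1}{2 L} = \frac{s}{L}$)
$H{\left(X,S \right)} = 6$ ($H{\left(X,S \right)} = 3 \cdot 2 = 6$)
$v = 92$ ($v = \left(6 + 381\right) - 295 = 387 - 295 = 92$)
$v + 3720 = 92 + 3720 = 3812$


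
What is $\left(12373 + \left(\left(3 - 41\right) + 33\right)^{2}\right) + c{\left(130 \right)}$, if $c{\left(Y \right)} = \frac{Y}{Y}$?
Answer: $12399$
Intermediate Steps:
$c{\left(Y \right)} = 1$
$\left(12373 + \left(\left(3 - 41\right) + 33\right)^{2}\right) + c{\left(130 \right)} = \left(12373 + \left(\left(3 - 41\right) + 33\right)^{2}\right) + 1 = \left(12373 + \left(-38 + 33\right)^{2}\right) + 1 = \left(12373 + \left(-5\right)^{2}\right) + 1 = \left(12373 + 25\right) + 1 = 12398 + 1 = 12399$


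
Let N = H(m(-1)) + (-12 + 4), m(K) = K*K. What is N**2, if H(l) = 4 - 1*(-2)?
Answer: 4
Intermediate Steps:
m(K) = K**2
H(l) = 6 (H(l) = 4 + 2 = 6)
N = -2 (N = 6 + (-12 + 4) = 6 - 8 = -2)
N**2 = (-2)**2 = 4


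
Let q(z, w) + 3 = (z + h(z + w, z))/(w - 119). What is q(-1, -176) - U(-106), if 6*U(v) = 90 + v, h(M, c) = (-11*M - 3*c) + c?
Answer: -6139/885 ≈ -6.9367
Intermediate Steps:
h(M, c) = -11*M - 2*c
U(v) = 15 + v/6 (U(v) = (90 + v)/6 = 15 + v/6)
q(z, w) = -3 + (-12*z - 11*w)/(-119 + w) (q(z, w) = -3 + (z + (-11*(z + w) - 2*z))/(w - 119) = -3 + (z + (-11*(w + z) - 2*z))/(-119 + w) = -3 + (z + ((-11*w - 11*z) - 2*z))/(-119 + w) = -3 + (z + (-13*z - 11*w))/(-119 + w) = -3 + (-12*z - 11*w)/(-119 + w))
q(-1, -176) - U(-106) = (357 - 14*(-176) - 12*(-1))/(-119 - 176) - (15 + (⅙)*(-106)) = (357 + 2464 + 12)/(-295) - (15 - 53/3) = -1/295*2833 - 1*(-8/3) = -2833/295 + 8/3 = -6139/885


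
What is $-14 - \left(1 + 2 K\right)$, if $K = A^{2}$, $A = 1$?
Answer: $-17$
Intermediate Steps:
$K = 1$ ($K = 1^{2} = 1$)
$-14 - \left(1 + 2 K\right) = -14 - \left(1 + 2 \cdot 1\right) = -14 - \left(1 + 2\right) = -14 - 3 = -17$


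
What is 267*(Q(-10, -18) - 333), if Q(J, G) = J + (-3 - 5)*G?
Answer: -53133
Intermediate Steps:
Q(J, G) = J - 8*G
267*(Q(-10, -18) - 333) = 267*((-10 - 8*(-18)) - 333) = 267*((-10 + 144) - 333) = 267*(134 - 333) = 267*(-199) = -53133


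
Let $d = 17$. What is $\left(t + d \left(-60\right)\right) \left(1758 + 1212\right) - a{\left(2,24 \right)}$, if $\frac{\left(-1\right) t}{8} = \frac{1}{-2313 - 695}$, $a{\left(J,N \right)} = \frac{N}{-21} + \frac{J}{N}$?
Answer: $- \frac{2990008958}{987} \approx -3.0294 \cdot 10^{6}$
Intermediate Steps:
$a{\left(J,N \right)} = - \frac{N}{21} + \frac{J}{N}$ ($a{\left(J,N \right)} = N \left(- \frac{1}{21}\right) + \frac{J}{N} = - \frac{N}{21} + \frac{J}{N}$)
$t = \frac{1}{376}$ ($t = - \frac{8}{-2313 - 695} = - \frac{8}{-3008} = \left(-8\right) \left(- \frac{1}{3008}\right) = \frac{1}{376} \approx 0.0026596$)
$\left(t + d \left(-60\right)\right) \left(1758 + 1212\right) - a{\left(2,24 \right)} = \left(\frac{1}{376} + 17 \left(-60\right)\right) \left(1758 + 1212\right) - \left(\left(- \frac{1}{21}\right) 24 + \frac{2}{24}\right) = \left(\frac{1}{376} - 1020\right) 2970 - \left(- \frac{8}{7} + 2 \cdot \frac{1}{24}\right) = \left(- \frac{383519}{376}\right) 2970 - \left(- \frac{8}{7} + \frac{1}{12}\right) = - \frac{569525715}{188} - - \frac{89}{84} = - \frac{569525715}{188} + \frac{89}{84} = - \frac{2990008958}{987}$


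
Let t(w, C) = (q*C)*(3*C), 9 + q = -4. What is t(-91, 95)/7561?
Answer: -351975/7561 ≈ -46.551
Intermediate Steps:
q = -13 (q = -9 - 4 = -13)
t(w, C) = -39*C² (t(w, C) = (-13*C)*(3*C) = -39*C²)
t(-91, 95)/7561 = -39*95²/7561 = -39*9025*(1/7561) = -351975*1/7561 = -351975/7561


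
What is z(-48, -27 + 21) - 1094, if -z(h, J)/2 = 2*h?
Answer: -902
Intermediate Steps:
z(h, J) = -4*h
z(-48, -27 + 21) - 1094 = -4*(-48) - 1094 = 192 - 1094 = -902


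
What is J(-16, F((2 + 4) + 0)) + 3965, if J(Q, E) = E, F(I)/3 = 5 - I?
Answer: 3962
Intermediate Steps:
F(I) = 15 - 3*I (F(I) = 3*(5 - I) = 15 - 3*I)
J(-16, F((2 + 4) + 0)) + 3965 = (15 - 3*((2 + 4) + 0)) + 3965 = (15 - 3*(6 + 0)) + 3965 = (15 - 3*6) + 3965 = (15 - 18) + 3965 = -3 + 3965 = 3962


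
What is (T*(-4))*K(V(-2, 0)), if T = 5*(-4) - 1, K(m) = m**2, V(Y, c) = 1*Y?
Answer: 336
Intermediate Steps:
V(Y, c) = Y
T = -21 (T = -20 - 1 = -21)
(T*(-4))*K(V(-2, 0)) = -21*(-4)*(-2)**2 = 84*4 = 336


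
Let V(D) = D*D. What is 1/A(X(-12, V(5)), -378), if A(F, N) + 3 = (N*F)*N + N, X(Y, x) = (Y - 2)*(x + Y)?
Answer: -1/26005269 ≈ -3.8454e-8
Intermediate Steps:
V(D) = D²
X(Y, x) = (-2 + Y)*(Y + x)
A(F, N) = -3 + N + F*N² (A(F, N) = -3 + ((N*F)*N + N) = -3 + ((F*N)*N + N) = -3 + (F*N² + N) = -3 + (N + F*N²) = -3 + N + F*N²)
1/A(X(-12, V(5)), -378) = 1/(-3 - 378 + ((-12)² - 2*(-12) - 2*5² - 12*5²)*(-378)²) = 1/(-3 - 378 + (144 + 24 - 2*25 - 12*25)*142884) = 1/(-3 - 378 + (144 + 24 - 50 - 300)*142884) = 1/(-3 - 378 - 182*142884) = 1/(-3 - 378 - 26004888) = 1/(-26005269) = -1/26005269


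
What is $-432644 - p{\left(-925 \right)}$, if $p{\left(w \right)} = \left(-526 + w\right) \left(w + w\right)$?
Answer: $-3116994$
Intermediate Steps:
$p{\left(w \right)} = 2 w \left(-526 + w\right)$ ($p{\left(w \right)} = \left(-526 + w\right) 2 w = 2 w \left(-526 + w\right)$)
$-432644 - p{\left(-925 \right)} = -432644 - 2 \left(-925\right) \left(-526 - 925\right) = -432644 - 2 \left(-925\right) \left(-1451\right) = -432644 - 2684350 = -3116994$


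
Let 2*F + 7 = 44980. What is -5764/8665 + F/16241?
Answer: 202464797/281456530 ≈ 0.71935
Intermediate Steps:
F = 44973/2 (F = -7/2 + (½)*44980 = -7/2 + 22490 = 44973/2 ≈ 22487.)
-5764/8665 + F/16241 = -5764/8665 + (44973/2)/16241 = -5764*1/8665 + (44973/2)*(1/16241) = -5764/8665 + 44973/32482 = 202464797/281456530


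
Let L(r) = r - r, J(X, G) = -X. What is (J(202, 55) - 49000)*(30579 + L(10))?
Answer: -1504547958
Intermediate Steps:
L(r) = 0
(J(202, 55) - 49000)*(30579 + L(10)) = (-1*202 - 49000)*(30579 + 0) = (-202 - 49000)*30579 = -49202*30579 = -1504547958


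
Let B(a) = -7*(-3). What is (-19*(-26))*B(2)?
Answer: 10374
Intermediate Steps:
B(a) = 21
(-19*(-26))*B(2) = -19*(-26)*21 = 494*21 = 10374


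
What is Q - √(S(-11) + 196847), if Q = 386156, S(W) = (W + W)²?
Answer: 386156 - √197331 ≈ 3.8571e+5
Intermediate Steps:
S(W) = 4*W² (S(W) = (2*W)² = 4*W²)
Q - √(S(-11) + 196847) = 386156 - √(4*(-11)² + 196847) = 386156 - √(4*121 + 196847) = 386156 - √(484 + 196847) = 386156 - √197331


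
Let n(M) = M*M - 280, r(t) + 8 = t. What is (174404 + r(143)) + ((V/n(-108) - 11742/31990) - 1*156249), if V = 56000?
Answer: 416400197217/22760885 ≈ 18295.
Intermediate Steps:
r(t) = -8 + t
n(M) = -280 + M**2 (n(M) = M**2 - 280 = -280 + M**2)
(174404 + r(143)) + ((V/n(-108) - 11742/31990) - 1*156249) = (174404 + (-8 + 143)) + ((56000/(-280 + (-108)**2) - 11742/31990) - 1*156249) = (174404 + 135) + ((56000/(-280 + 11664) - 11742*1/31990) - 156249) = 174539 + ((56000/11384 - 5871/15995) - 156249) = 174539 + ((56000*(1/11384) - 5871/15995) - 156249) = 174539 + ((7000/1423 - 5871/15995) - 156249) = 174539 + (103610567/22760885 - 156249) = 174539 - 3556261909798/22760885 = 416400197217/22760885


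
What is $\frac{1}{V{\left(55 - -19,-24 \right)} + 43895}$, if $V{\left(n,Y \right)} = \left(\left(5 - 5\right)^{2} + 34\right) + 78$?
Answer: $\frac{1}{44007} \approx 2.2724 \cdot 10^{-5}$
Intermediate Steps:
$V{\left(n,Y \right)} = 112$ ($V{\left(n,Y \right)} = \left(0^{2} + 34\right) + 78 = \left(0 + 34\right) + 78 = 34 + 78 = 112$)
$\frac{1}{V{\left(55 - -19,-24 \right)} + 43895} = \frac{1}{112 + 43895} = \frac{1}{44007}$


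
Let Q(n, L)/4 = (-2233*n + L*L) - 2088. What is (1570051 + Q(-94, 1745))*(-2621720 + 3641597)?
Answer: 14871241626939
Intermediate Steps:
Q(n, L) = -8352 - 8932*n + 4*L**2 (Q(n, L) = 4*((-2233*n + L*L) - 2088) = 4*((-2233*n + L**2) - 2088) = 4*((L**2 - 2233*n) - 2088) = 4*(-2088 + L**2 - 2233*n) = -8352 - 8932*n + 4*L**2)
(1570051 + Q(-94, 1745))*(-2621720 + 3641597) = (1570051 + (-8352 - 8932*(-94) + 4*1745**2))*(-2621720 + 3641597) = (1570051 + (-8352 + 839608 + 4*3045025))*1019877 = (1570051 + (-8352 + 839608 + 12180100))*1019877 = (1570051 + 13011356)*1019877 = 14581407*1019877 = 14871241626939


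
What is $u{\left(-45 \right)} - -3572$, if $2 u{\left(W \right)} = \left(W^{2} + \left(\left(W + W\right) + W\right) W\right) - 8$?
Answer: $7618$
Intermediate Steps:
$u{\left(W \right)} = -4 + 2 W^{2}$ ($u{\left(W \right)} = \frac{\left(W^{2} + \left(\left(W + W\right) + W\right) W\right) - 8}{2} = \frac{\left(W^{2} + \left(2 W + W\right) W\right) - 8}{2} = \frac{\left(W^{2} + 3 W W\right) - 8}{2} = \frac{\left(W^{2} + 3 W^{2}\right) - 8}{2} = \frac{4 W^{2} - 8}{2} = \frac{-8 + 4 W^{2}}{2} = -4 + 2 W^{2}$)
$u{\left(-45 \right)} - -3572 = \left(-4 + 2 \left(-45\right)^{2}\right) - -3572 = \left(-4 + 2 \cdot 2025\right) + 3572 = \left(-4 + 4050\right) + 3572 = 4046 + 3572 = 7618$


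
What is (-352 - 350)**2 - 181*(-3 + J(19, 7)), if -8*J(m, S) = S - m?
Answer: 986151/2 ≈ 4.9308e+5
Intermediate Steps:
J(m, S) = -S/8 + m/8 (J(m, S) = -(S - m)/8 = -S/8 + m/8)
(-352 - 350)**2 - 181*(-3 + J(19, 7)) = (-352 - 350)**2 - 181*(-3 + (-1/8*7 + (1/8)*19)) = (-702)**2 - 181*(-3 + (-7/8 + 19/8)) = 492804 - 181*(-3 + 3/2) = 492804 - 181*(-3)/2 = 492804 - 1*(-543/2) = 492804 + 543/2 = 986151/2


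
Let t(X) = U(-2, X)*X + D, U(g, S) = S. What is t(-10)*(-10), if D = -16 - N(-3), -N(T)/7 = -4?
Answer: -560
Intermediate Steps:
N(T) = 28 (N(T) = -7*(-4) = 28)
D = -44 (D = -16 - 1*28 = -16 - 28 = -44)
t(X) = -44 + X**2 (t(X) = X*X - 44 = X**2 - 44 = -44 + X**2)
t(-10)*(-10) = (-44 + (-10)**2)*(-10) = (-44 + 100)*(-10) = 56*(-10) = -560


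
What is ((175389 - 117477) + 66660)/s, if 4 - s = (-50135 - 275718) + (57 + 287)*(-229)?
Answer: 124572/404633 ≈ 0.30786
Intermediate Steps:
s = 404633 (s = 4 - ((-50135 - 275718) + (57 + 287)*(-229)) = 4 - (-325853 + 344*(-229)) = 4 - (-325853 - 78776) = 4 - 1*(-404629) = 4 + 404629 = 404633)
((175389 - 117477) + 66660)/s = ((175389 - 117477) + 66660)/404633 = (57912 + 66660)*(1/404633) = 124572*(1/404633) = 124572/404633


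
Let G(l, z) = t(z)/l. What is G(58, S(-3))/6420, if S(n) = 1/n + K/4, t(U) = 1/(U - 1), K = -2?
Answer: -1/682660 ≈ -1.4649e-6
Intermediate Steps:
t(U) = 1/(-1 + U)
S(n) = -½ + 1/n (S(n) = 1/n - 2/4 = 1/n - 2*¼ = 1/n - ½ = -½ + 1/n)
G(l, z) = 1/(l*(-1 + z)) (G(l, z) = 1/((-1 + z)*l) = 1/(l*(-1 + z)))
G(58, S(-3))/6420 = (1/(58*(-1 + (½)*(2 - 1*(-3))/(-3))))/6420 = (1/(58*(-1 + (½)*(-⅓)*(2 + 3))))*(1/6420) = (1/(58*(-1 + (½)*(-⅓)*5)))*(1/6420) = (1/(58*(-1 - ⅚)))*(1/6420) = (1/(58*(-11/6)))*(1/6420) = ((1/58)*(-6/11))*(1/6420) = -3/319*1/6420 = -1/682660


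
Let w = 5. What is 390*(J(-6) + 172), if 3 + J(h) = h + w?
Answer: 65520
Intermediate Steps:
J(h) = 2 + h (J(h) = -3 + (h + 5) = -3 + (5 + h) = 2 + h)
390*(J(-6) + 172) = 390*((2 - 6) + 172) = 390*(-4 + 172) = 390*168 = 65520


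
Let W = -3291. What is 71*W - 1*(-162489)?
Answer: -71172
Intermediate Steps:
71*W - 1*(-162489) = 71*(-3291) - 1*(-162489) = -233661 + 162489 = -71172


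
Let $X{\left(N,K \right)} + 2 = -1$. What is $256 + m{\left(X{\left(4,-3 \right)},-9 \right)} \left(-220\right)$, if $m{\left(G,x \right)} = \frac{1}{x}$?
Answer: $\frac{2524}{9} \approx 280.44$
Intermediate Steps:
$X{\left(N,K \right)} = -3$ ($X{\left(N,K \right)} = -2 - 1 = -3$)
$256 + m{\left(X{\left(4,-3 \right)},-9 \right)} \left(-220\right) = 256 + \frac{1}{-9} \left(-220\right) = 256 - - \frac{220}{9} = 256 + \frac{220}{9} = \frac{2524}{9}$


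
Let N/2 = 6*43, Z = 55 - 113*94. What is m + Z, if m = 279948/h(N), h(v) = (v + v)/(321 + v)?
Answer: 18617611/86 ≈ 2.1648e+5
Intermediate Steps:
Z = -10567 (Z = 55 - 10622 = -10567)
N = 516 (N = 2*(6*43) = 2*258 = 516)
h(v) = 2*v/(321 + v) (h(v) = (2*v)/(321 + v) = 2*v/(321 + v))
m = 19526373/86 (m = 279948/((2*516/(321 + 516))) = 279948/((2*516/837)) = 279948/((2*516*(1/837))) = 279948/(344/279) = 279948*(279/344) = 19526373/86 ≈ 2.2705e+5)
m + Z = 19526373/86 - 10567 = 18617611/86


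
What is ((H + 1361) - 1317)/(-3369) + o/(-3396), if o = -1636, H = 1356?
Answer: 63107/953427 ≈ 0.066190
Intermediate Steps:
((H + 1361) - 1317)/(-3369) + o/(-3396) = ((1356 + 1361) - 1317)/(-3369) - 1636/(-3396) = (2717 - 1317)*(-1/3369) - 1636*(-1/3396) = 1400*(-1/3369) + 409/849 = -1400/3369 + 409/849 = 63107/953427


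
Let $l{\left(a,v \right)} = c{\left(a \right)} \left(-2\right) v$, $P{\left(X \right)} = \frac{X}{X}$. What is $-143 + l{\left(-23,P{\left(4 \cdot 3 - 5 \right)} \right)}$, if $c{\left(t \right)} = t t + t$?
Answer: $-1155$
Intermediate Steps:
$c{\left(t \right)} = t + t^{2}$ ($c{\left(t \right)} = t^{2} + t = t + t^{2}$)
$P{\left(X \right)} = 1$
$l{\left(a,v \right)} = - 2 a v \left(1 + a\right)$ ($l{\left(a,v \right)} = a \left(1 + a\right) \left(-2\right) v = - 2 a \left(1 + a\right) v = - 2 a v \left(1 + a\right)$)
$-143 + l{\left(-23,P{\left(4 \cdot 3 - 5 \right)} \right)} = -143 - \left(-46\right) 1 \left(1 - 23\right) = -143 - \left(-46\right) 1 \left(-22\right) = -143 - 1012 = -1155$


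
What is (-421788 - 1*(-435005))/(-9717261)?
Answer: -13217/9717261 ≈ -0.0013602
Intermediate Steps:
(-421788 - 1*(-435005))/(-9717261) = (-421788 + 435005)*(-1/9717261) = 13217*(-1/9717261) = -13217/9717261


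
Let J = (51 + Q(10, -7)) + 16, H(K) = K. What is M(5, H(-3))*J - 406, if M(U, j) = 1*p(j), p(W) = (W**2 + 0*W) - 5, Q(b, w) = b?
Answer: -98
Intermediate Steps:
p(W) = -5 + W**2 (p(W) = (W**2 + 0) - 5 = W**2 - 5 = -5 + W**2)
M(U, j) = -5 + j**2 (M(U, j) = 1*(-5 + j**2) = -5 + j**2)
J = 77 (J = (51 + 10) + 16 = 61 + 16 = 77)
M(5, H(-3))*J - 406 = (-5 + (-3)**2)*77 - 406 = (-5 + 9)*77 - 406 = 4*77 - 406 = 308 - 406 = -98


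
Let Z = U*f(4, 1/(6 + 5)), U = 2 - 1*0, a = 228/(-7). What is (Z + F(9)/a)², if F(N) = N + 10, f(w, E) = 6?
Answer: 18769/144 ≈ 130.34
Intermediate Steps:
a = -228/7 (a = 228*(-⅐) = -228/7 ≈ -32.571)
F(N) = 10 + N
U = 2 (U = 2 + 0 = 2)
Z = 12 (Z = 2*6 = 12)
(Z + F(9)/a)² = (12 + (10 + 9)/(-228/7))² = (12 + 19*(-7/228))² = (12 - 7/12)² = (137/12)² = 18769/144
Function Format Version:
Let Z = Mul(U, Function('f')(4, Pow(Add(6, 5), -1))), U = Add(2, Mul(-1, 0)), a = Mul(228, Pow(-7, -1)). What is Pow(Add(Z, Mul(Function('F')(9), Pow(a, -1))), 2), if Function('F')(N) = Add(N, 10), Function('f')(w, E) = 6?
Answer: Rational(18769, 144) ≈ 130.34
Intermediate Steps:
a = Rational(-228, 7) (a = Mul(228, Rational(-1, 7)) = Rational(-228, 7) ≈ -32.571)
Function('F')(N) = Add(10, N)
U = 2 (U = Add(2, 0) = 2)
Z = 12 (Z = Mul(2, 6) = 12)
Pow(Add(Z, Mul(Function('F')(9), Pow(a, -1))), 2) = Pow(Add(12, Mul(Add(10, 9), Pow(Rational(-228, 7), -1))), 2) = Pow(Add(12, Mul(19, Rational(-7, 228))), 2) = Pow(Add(12, Rational(-7, 12)), 2) = Pow(Rational(137, 12), 2) = Rational(18769, 144)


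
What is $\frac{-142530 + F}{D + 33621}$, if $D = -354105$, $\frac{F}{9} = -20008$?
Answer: $\frac{53767}{53414} \approx 1.0066$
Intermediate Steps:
$F = -180072$ ($F = 9 \left(-20008\right) = -180072$)
$\frac{-142530 + F}{D + 33621} = \frac{-142530 - 180072}{-354105 + 33621} = - \frac{322602}{-320484} = \left(-322602\right) \left(- \frac{1}{320484}\right) = \frac{53767}{53414}$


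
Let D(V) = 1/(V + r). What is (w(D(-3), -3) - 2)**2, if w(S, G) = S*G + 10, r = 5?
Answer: 169/4 ≈ 42.250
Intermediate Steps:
D(V) = 1/(5 + V) (D(V) = 1/(V + 5) = 1/(5 + V))
w(S, G) = 10 + G*S (w(S, G) = G*S + 10 = 10 + G*S)
(w(D(-3), -3) - 2)**2 = ((10 - 3/(5 - 3)) - 2)**2 = ((10 - 3/2) - 2)**2 = (17/2 - 2)**2 = (13/2)**2 = 169/4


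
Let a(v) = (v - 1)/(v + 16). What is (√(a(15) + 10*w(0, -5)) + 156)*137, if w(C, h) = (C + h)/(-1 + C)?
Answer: 21372 + 274*√12121/31 ≈ 22345.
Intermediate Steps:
a(v) = (-1 + v)/(16 + v)
w(C, h) = (C + h)/(-1 + C)
(√(a(15) + 10*w(0, -5)) + 156)*137 = (√((-1 + 15)/(16 + 15) + 10*((0 - 5)/(-1 + 0))) + 156)*137 = (√(14/31 + 10*(-5/(-1))) + 156)*137 = (√((1/31)*14 + 10*(-1*(-5))) + 156)*137 = (√(14/31 + 10*5) + 156)*137 = (√(14/31 + 50) + 156)*137 = (√(1564/31) + 156)*137 = (2*√12121/31 + 156)*137 = (156 + 2*√12121/31)*137 = 21372 + 274*√12121/31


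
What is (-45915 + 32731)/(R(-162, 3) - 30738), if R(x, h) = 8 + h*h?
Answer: 13184/30721 ≈ 0.42915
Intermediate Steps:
R(x, h) = 8 + h²
(-45915 + 32731)/(R(-162, 3) - 30738) = (-45915 + 32731)/((8 + 3²) - 30738) = -13184/((8 + 9) - 30738) = -13184/(17 - 30738) = -13184/(-30721) = -13184*(-1/30721) = 13184/30721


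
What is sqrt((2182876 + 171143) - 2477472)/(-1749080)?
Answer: -3*I*sqrt(13717)/1749080 ≈ -0.00020088*I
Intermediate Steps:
sqrt((2182876 + 171143) - 2477472)/(-1749080) = sqrt(2354019 - 2477472)*(-1/1749080) = sqrt(-123453)*(-1/1749080) = (3*I*sqrt(13717))*(-1/1749080) = -3*I*sqrt(13717)/1749080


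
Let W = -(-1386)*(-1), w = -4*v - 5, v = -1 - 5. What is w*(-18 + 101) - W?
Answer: 2963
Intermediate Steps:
v = -6
w = 19 (w = -4*(-6) - 5 = 24 - 5 = 19)
W = -1386 (W = -21*66 = -1386)
w*(-18 + 101) - W = 19*(-18 + 101) - 1*(-1386) = 19*83 + 1386 = 1577 + 1386 = 2963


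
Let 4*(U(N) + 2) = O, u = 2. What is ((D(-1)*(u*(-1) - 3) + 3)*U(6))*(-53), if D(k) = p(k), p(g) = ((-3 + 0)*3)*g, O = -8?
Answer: -8904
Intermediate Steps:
p(g) = -9*g (p(g) = (-3*3)*g = -9*g)
D(k) = -9*k
U(N) = -4 (U(N) = -2 + (¼)*(-8) = -2 - 2 = -4)
((D(-1)*(u*(-1) - 3) + 3)*U(6))*(-53) = (((-9*(-1))*(2*(-1) - 3) + 3)*(-4))*(-53) = ((9*(-2 - 3) + 3)*(-4))*(-53) = ((9*(-5) + 3)*(-4))*(-53) = ((-45 + 3)*(-4))*(-53) = -42*(-4)*(-53) = 168*(-53) = -8904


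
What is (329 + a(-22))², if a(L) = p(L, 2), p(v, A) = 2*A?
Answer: 110889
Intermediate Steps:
a(L) = 4 (a(L) = 2*2 = 4)
(329 + a(-22))² = (329 + 4)² = 333² = 110889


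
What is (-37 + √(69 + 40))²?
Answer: (37 - √109)² ≈ 705.42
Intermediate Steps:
(-37 + √(69 + 40))² = (-37 + √109)²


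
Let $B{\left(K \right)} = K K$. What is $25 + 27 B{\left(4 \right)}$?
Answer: $457$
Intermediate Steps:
$B{\left(K \right)} = K^{2}$
$25 + 27 B{\left(4 \right)} = 25 + 27 \cdot 4^{2} = 25 + 27 \cdot 16 = 25 + 432 = 457$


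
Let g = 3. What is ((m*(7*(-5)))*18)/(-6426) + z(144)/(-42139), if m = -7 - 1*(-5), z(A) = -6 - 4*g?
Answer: -420472/2149089 ≈ -0.19565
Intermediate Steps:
z(A) = -18 (z(A) = -6 - 4*3 = -6 - 12 = -18)
m = -2 (m = -7 + 5 = -2)
((m*(7*(-5)))*18)/(-6426) + z(144)/(-42139) = (-14*(-5)*18)/(-6426) - 18/(-42139) = (-2*(-35)*18)*(-1/6426) - 18*(-1/42139) = (70*18)*(-1/6426) + 18/42139 = 1260*(-1/6426) + 18/42139 = -10/51 + 18/42139 = -420472/2149089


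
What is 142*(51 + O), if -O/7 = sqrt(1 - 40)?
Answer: 7242 - 994*I*sqrt(39) ≈ 7242.0 - 6207.5*I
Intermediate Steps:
O = -7*I*sqrt(39) (O = -7*sqrt(1 - 40) = -7*I*sqrt(39) ≈ -43.715*I)
142*(51 + O) = 142*(51 - 7*I*sqrt(39)) = 7242 - 994*I*sqrt(39)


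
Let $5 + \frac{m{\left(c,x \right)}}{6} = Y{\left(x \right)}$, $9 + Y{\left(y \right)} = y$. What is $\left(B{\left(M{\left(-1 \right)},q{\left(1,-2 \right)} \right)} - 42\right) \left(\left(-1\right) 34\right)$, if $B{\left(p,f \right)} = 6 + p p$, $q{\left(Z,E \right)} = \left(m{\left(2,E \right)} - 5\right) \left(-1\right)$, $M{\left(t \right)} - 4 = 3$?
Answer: $-442$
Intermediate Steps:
$Y{\left(y \right)} = -9 + y$
$m{\left(c,x \right)} = -84 + 6 x$ ($m{\left(c,x \right)} = -30 + 6 \left(-9 + x\right) = -30 + \left(-54 + 6 x\right) = -84 + 6 x$)
$M{\left(t \right)} = 7$ ($M{\left(t \right)} = 4 + 3 = 7$)
$q{\left(Z,E \right)} = 89 - 6 E$ ($q{\left(Z,E \right)} = \left(\left(-84 + 6 E\right) - 5\right) \left(-1\right) = \left(-89 + 6 E\right) \left(-1\right) = 89 - 6 E$)
$B{\left(p,f \right)} = 6 + p^{2}$
$\left(B{\left(M{\left(-1 \right)},q{\left(1,-2 \right)} \right)} - 42\right) \left(\left(-1\right) 34\right) = \left(\left(6 + 7^{2}\right) - 42\right) \left(\left(-1\right) 34\right) = \left(\left(6 + 49\right) - 42\right) \left(-34\right) = \left(55 - 42\right) \left(-34\right) = 13 \left(-34\right) = -442$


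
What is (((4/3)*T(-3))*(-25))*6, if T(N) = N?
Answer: 600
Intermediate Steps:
(((4/3)*T(-3))*(-25))*6 = (((4/3)*(-3))*(-25))*6 = -4*(-25)*6 = 100*6 = 600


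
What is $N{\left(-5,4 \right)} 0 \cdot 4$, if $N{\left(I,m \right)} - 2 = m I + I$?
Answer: $0$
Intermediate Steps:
$N{\left(I,m \right)} = 2 + I + I m$ ($N{\left(I,m \right)} = 2 + \left(m I + I\right) = 2 + \left(I m + I\right) = 2 + \left(I + I m\right) = 2 + I + I m$)
$N{\left(-5,4 \right)} 0 \cdot 4 = \left(2 - 5 - 20\right) 0 \cdot 4 = \left(-23\right) 0 \cdot 4 = 0 \cdot 4 = 0$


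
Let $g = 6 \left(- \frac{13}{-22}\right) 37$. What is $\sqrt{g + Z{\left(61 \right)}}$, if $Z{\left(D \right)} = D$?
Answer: $\frac{\sqrt{23254}}{11} \approx 13.863$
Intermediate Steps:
$g = \frac{1443}{11}$ ($g = 6 \left(\left(-13\right) \left(- \frac{1}{22}\right)\right) 37 = 6 \cdot \frac{13}{22} \cdot 37 = \frac{39}{11} \cdot 37 = \frac{1443}{11} \approx 131.18$)
$\sqrt{g + Z{\left(61 \right)}} = \sqrt{\frac{1443}{11} + 61} = \sqrt{\frac{2114}{11}} = \frac{\sqrt{23254}}{11}$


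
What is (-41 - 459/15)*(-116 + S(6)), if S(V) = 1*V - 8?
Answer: 42244/5 ≈ 8448.8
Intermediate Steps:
S(V) = -8 + V (S(V) = V - 8 = -8 + V)
(-41 - 459/15)*(-116 + S(6)) = (-41 - 459/15)*(-116 + (-8 + 6)) = (-41 - 459*1/15)*(-116 - 2) = (-41 - 153/5)*(-118) = -358/5*(-118) = 42244/5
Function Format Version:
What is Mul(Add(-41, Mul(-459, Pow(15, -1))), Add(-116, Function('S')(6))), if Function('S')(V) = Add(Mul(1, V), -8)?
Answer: Rational(42244, 5) ≈ 8448.8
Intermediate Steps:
Function('S')(V) = Add(-8, V) (Function('S')(V) = Add(V, -8) = Add(-8, V))
Mul(Add(-41, Mul(-459, Pow(15, -1))), Add(-116, Function('S')(6))) = Mul(Add(-41, Mul(-459, Pow(15, -1))), Add(-116, Add(-8, 6))) = Mul(Add(-41, Mul(-459, Rational(1, 15))), Add(-116, -2)) = Mul(Add(-41, Rational(-153, 5)), -118) = Mul(Rational(-358, 5), -118) = Rational(42244, 5)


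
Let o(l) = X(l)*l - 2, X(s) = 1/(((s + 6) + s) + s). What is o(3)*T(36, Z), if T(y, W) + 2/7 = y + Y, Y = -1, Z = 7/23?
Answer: -2187/35 ≈ -62.486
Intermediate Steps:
Z = 7/23 (Z = 7*(1/23) = 7/23 ≈ 0.30435)
X(s) = 1/(6 + 3*s) (X(s) = 1/(((6 + s) + s) + s) = 1/((6 + 2*s) + s) = 1/(6 + 3*s))
T(y, W) = -9/7 + y (T(y, W) = -2/7 + (y - 1) = -2/7 + (-1 + y) = -9/7 + y)
o(l) = -2 + l/(3*(2 + l)) (o(l) = (1/(3*(2 + l)))*l - 2 = l/(3*(2 + l)) - 2 = -2 + l/(3*(2 + l)))
o(3)*T(36, Z) = ((-12 - 5*3)/(3*(2 + 3)))*(-9/7 + 36) = ((1/3)*(-12 - 15)/5)*(243/7) = ((1/3)*(1/5)*(-27))*(243/7) = -9/5*243/7 = -2187/35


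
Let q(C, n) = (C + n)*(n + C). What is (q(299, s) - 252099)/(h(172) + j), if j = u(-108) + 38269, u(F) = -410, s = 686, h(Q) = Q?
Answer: 718126/38031 ≈ 18.883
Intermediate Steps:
q(C, n) = (C + n)**2 (q(C, n) = (C + n)*(C + n) = (C + n)**2)
j = 37859 (j = -410 + 38269 = 37859)
(q(299, s) - 252099)/(h(172) + j) = ((299 + 686)**2 - 252099)/(172 + 37859) = (985**2 - 252099)/38031 = (970225 - 252099)*(1/38031) = 718126*(1/38031) = 718126/38031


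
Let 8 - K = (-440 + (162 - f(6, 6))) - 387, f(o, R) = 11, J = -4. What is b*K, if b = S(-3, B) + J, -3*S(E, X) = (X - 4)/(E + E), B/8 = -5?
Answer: -4408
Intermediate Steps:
B = -40 (B = 8*(-5) = -40)
S(E, X) = -(-4 + X)/(6*E) (S(E, X) = -(X - 4)/(3*(E + E)) = -(-4 + X)/(3*(2*E)) = -(-4 + X)*1/(2*E)/3 = -(-4 + X)/(6*E))
b = -58/9 (b = (⅙)*(4 - 1*(-40))/(-3) - 4 = (⅙)*(-⅓)*(4 + 40) - 4 = (⅙)*(-⅓)*44 - 4 = -22/9 - 4 = -58/9 ≈ -6.4444)
K = 684 (K = 8 - ((-440 + (162 - 1*11)) - 387) = 8 - ((-440 + (162 - 11)) - 387) = 8 - ((-440 + 151) - 387) = 8 - (-289 - 387) = 8 - 1*(-676) = 8 + 676 = 684)
b*K = -58/9*684 = -4408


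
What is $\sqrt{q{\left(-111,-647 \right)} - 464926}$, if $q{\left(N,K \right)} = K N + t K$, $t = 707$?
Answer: $i \sqrt{850538} \approx 922.25 i$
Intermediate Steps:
$q{\left(N,K \right)} = 707 K + K N$ ($q{\left(N,K \right)} = K N + 707 K = 707 K + K N$)
$\sqrt{q{\left(-111,-647 \right)} - 464926} = \sqrt{- 647 \left(707 - 111\right) - 464926} = \sqrt{\left(-647\right) 596 - 464926} = \sqrt{-385612 - 464926} = \sqrt{-850538} = i \sqrt{850538}$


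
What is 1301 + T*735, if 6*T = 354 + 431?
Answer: 194927/2 ≈ 97464.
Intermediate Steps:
T = 785/6 (T = (354 + 431)/6 = (1/6)*785 = 785/6 ≈ 130.83)
1301 + T*735 = 1301 + (785/6)*735 = 1301 + 192325/2 = 194927/2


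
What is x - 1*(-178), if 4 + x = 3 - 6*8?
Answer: 129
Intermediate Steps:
x = -49 (x = -4 + (3 - 6*8) = -4 + (3 - 48) = -4 - 45 = -49)
x - 1*(-178) = -49 - 1*(-178) = -49 + 178 = 129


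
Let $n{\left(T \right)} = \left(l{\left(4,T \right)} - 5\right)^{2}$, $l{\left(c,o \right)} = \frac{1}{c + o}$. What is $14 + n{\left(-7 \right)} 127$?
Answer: $\frac{32638}{9} \approx 3626.4$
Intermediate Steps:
$n{\left(T \right)} = \left(-5 + \frac{1}{4 + T}\right)^{2}$ ($n{\left(T \right)} = \left(\frac{1}{4 + T} - 5\right)^{2} = \left(-5 + \frac{1}{4 + T}\right)^{2}$)
$14 + n{\left(-7 \right)} 127 = 14 + \frac{\left(19 + 5 \left(-7\right)\right)^{2}}{\left(4 - 7\right)^{2}} \cdot 127 = 14 + \frac{\left(19 - 35\right)^{2}}{9} \cdot 127 = 14 + \frac{\left(-16\right)^{2}}{9} \cdot 127 = 14 + \frac{1}{9} \cdot 256 \cdot 127 = 14 + \frac{256}{9} \cdot 127 = 14 + \frac{32512}{9} = \frac{32638}{9}$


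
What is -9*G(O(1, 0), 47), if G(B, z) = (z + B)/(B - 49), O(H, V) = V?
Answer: 423/49 ≈ 8.6327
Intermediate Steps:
G(B, z) = (B + z)/(-49 + B)
-9*G(O(1, 0), 47) = -9*(0 + 47)/(-49 + 0) = -9*47/(-49) = -(-9)*47/49 = -9*(-47/49) = 423/49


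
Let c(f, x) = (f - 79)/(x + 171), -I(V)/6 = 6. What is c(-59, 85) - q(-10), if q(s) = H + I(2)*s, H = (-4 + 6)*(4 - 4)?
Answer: -46149/128 ≈ -360.54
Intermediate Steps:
H = 0 (H = 2*0 = 0)
I(V) = -36 (I(V) = -6*6 = -36)
c(f, x) = (-79 + f)/(171 + x)
q(s) = -36*s (q(s) = 0 - 36*s = -36*s)
c(-59, 85) - q(-10) = (-79 - 59)/(171 + 85) - (-36)*(-10) = -138/256 - 1*360 = (1/256)*(-138) - 360 = -69/128 - 360 = -46149/128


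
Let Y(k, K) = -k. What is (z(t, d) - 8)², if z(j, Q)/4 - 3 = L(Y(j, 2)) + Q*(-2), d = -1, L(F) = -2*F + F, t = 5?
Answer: 1024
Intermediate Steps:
L(F) = -F
z(j, Q) = 12 - 8*Q + 4*j (z(j, Q) = 12 + 4*(-(-1)*j + Q*(-2)) = 12 + 4*(j - 2*Q) = 12 + (-8*Q + 4*j) = 12 - 8*Q + 4*j)
(z(t, d) - 8)² = ((12 - 8*(-1) + 4*5) - 8)² = ((12 + 8 + 20) - 8)² = (40 - 8)² = 32² = 1024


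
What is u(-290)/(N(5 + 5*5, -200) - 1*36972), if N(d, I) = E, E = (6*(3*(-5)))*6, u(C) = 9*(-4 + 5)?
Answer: -1/4168 ≈ -0.00023992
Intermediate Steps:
u(C) = 9 (u(C) = 9*1 = 9)
E = -540 (E = (6*(-15))*6 = -90*6 = -540)
N(d, I) = -540
u(-290)/(N(5 + 5*5, -200) - 1*36972) = 9/(-540 - 1*36972) = 9/(-540 - 36972) = 9/(-37512) = 9*(-1/37512) = -1/4168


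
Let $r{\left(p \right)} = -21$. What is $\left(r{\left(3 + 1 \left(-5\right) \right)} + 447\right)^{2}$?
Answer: $181476$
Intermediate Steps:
$\left(r{\left(3 + 1 \left(-5\right) \right)} + 447\right)^{2} = \left(-21 + 447\right)^{2} = 426^{2} = 181476$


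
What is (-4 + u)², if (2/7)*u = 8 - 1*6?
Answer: 9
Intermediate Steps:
u = 7 (u = 7*(8 - 1*6)/2 = 7*(8 - 6)/2 = (7/2)*2 = 7)
(-4 + u)² = (-4 + 7)² = 3² = 9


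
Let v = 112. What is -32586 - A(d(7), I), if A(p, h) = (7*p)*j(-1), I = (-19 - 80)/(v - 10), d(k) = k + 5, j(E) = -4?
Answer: -32250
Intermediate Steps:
d(k) = 5 + k
I = -33/34 (I = (-19 - 80)/(112 - 10) = -99/102 = -99*1/102 = -33/34 ≈ -0.97059)
A(p, h) = -28*p (A(p, h) = (7*p)*(-4) = -28*p)
-32586 - A(d(7), I) = -32586 - (-28)*(5 + 7) = -32586 - (-28)*12 = -32586 - 1*(-336) = -32586 + 336 = -32250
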